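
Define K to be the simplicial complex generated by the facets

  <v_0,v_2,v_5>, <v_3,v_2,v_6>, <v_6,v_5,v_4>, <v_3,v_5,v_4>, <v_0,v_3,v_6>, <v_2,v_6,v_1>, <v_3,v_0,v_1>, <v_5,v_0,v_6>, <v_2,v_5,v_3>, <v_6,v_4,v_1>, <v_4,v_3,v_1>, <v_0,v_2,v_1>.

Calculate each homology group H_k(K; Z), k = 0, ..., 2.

H_0 ≅ Z,  H_1 ≅ Z/2,  H_2 = 0.

Take the total order v_0 < v_1 < v_2 < v_3 < v_4 < v_5 < v_6 on the vertex set. Then K (dimension 2) consists of the simplices:

  0-simplices (7): [v_0], [v_1], [v_2], [v_3], [v_4], [v_5], [v_6]
  1-simplices (18): (18 of them)
  2-simplices (12): (12 of them)

giving chain groups C_0 ≅ Z^7, C_1 ≅ Z^18, C_2 ≅ Z^12.

The boundary map ∂_1: C_1 → C_0 sends each edge [p,q] (with p < q) to q − p.
The resulting 7×18 matrix has rank 6, and its Smith normal form has invariant factors (1,1,1,1,1,1).

Boundary ∂_2: C_2 → C_1 acts by ∂[p,q,r] = [q,r] − [p,r] + [p,q]. For instance
  ∂[v_0,v_1,v_3] = [v_1,v_3] − [v_0,v_3] + [v_0,v_1],
  ∂[v_2,v_3,v_5] = [v_3,v_5] − [v_2,v_5] + [v_2,v_3].
As a 18×12 matrix over Z this has rank 12, with invariant factors (1,1,1,1,1,1,1,1,1,1,1,2).

Reading off H_k = ker ∂_k / im ∂_{k+1}:

  H_0: rank C_0 − rank ∂_1 = 7 − 6 = 1, and the invariant factors of ∂_1 are all 1, so H_0 = Z.
  H_1: rank ker ∂_1 − rank ∂_2 = (18 − 6) − 12 = 0, and ∂_2 has invariant factor 2 > 1, so H_1 = Z/2.
  H_2: rank ker ∂_2 − rank ∂_3 = (12 − 12) − 0 = 0, and there is no ∂_3, so H_2 = 0.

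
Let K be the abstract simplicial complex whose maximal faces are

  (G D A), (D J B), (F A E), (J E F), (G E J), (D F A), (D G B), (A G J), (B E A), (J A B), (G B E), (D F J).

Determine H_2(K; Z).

We work with the vertex ordering A < B < D < E < F < G < J. The simplices of K, each written with vertices in increasing order, are:

  0-simplices (7): A, B, D, E, F, G, J
  1-simplices (18): AB, AD, AE, AF, AG, AJ, BD, BE, BG, BJ, DF, DG, DJ, EF, EG, EJ, FJ, GJ
  2-simplices (12): ABE, ABJ, ADF, ADG, AEF, AGJ, BDG, BDJ, BEG, DFJ, EFJ, EGJ

giving chain groups C_0 ≅ Z^7, C_1 ≅ Z^18, C_2 ≅ Z^12.

∂_1: C_1 → C_0 sends each edge [p,q] (with p < q) to q − p.
The 7×18 boundary matrix has rank 6 and Smith normal form diag(1,1,1,1,1,1).

Boundary ∂_2: C_2 → C_1 sends each 2-simplex [p,q,r] to [q,r] − [p,r] + [p,q]. For instance
  ∂ADF = DF − AF + AD,
  ∂AEF = EF − AF + AE.
The 18×12 boundary matrix has rank 12 and Smith normal form diag(1,1,1,1,1,1,1,1,1,1,1,2).

Computing H_k = (kernel of ∂_k) / (image of ∂_{k+1}):

  H_2: rank ker ∂_2 − rank ∂_3 = (12 − 12) − 0 = 0, and there is no ∂_3, so H_2 ≅ 0.

(K is a triangulation of the real projective plane RP^2.)

H_2 ≅ 0.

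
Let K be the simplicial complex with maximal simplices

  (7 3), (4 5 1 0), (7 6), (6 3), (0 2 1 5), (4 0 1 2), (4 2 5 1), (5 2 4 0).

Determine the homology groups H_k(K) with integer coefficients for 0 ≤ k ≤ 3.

H_0 = Z^2,  H_1 = Z,  H_2 = 0,  H_3 = Z.

Take the total order 0 < 1 < 2 < 3 < 4 < 5 < 6 < 7 on the vertex set. Then K (dimension 3) consists of the simplices:

  0-simplices (8): [0], [1], [2], [3], [4], [5], [6], [7]
  1-simplices (13): [0,1], [0,2], [0,4], [0,5], [1,2], [1,4], [1,5], [2,4], [2,5], [3,6], [3,7], [4,5], [6,7]
  2-simplices (10): [0,1,2], [0,1,4], [0,1,5], [0,2,4], [0,2,5], [0,4,5], [1,2,4], [1,2,5], [1,4,5], [2,4,5]
  3-simplices (5): [0,1,2,4], [0,1,2,5], [0,1,4,5], [0,2,4,5], [1,2,4,5]

so the chain groups are C_0 ≅ Z^8, C_1 ≅ Z^13, C_2 ≅ Z^10, C_3 ≅ Z^5.

Boundary ∂_1: C_1 → C_0 sends each edge [p,q] (with p < q) to q − p. For instance
  ∂[1,4] = [4] − [1].
The 8×13 boundary matrix has rank 6 and Smith normal form diag(1,1,1,1,1,1).

Boundary ∂_2: C_2 → C_1 acts by ∂[p,q,r] = [q,r] − [p,r] + [p,q]. For instance
  ∂[0,1,4] = [1,4] − [0,4] + [0,1],
  ∂[0,2,5] = [2,5] − [0,5] + [0,2].
This gives a 13×10 integer matrix of rank 6; reducing to Smith normal form yields diagonal entries (1,1,1,1,1,1).

∂_3: C_3 → C_2 sends each 3-simplex σ to the alternating sum Σ_i (−1)^i (σ with its i-th vertex removed). For instance
  ∂[1,2,4,5] = [2,4,5] − [1,4,5] + [1,2,5] − [1,2,4],
  ∂[0,1,2,5] = [1,2,5] − [0,2,5] + [0,1,5] − [0,1,2].
The 10×5 boundary matrix has rank 4 and Smith normal form diag(1,1,1,1).

Computing H_k = (kernel of ∂_k) / (image of ∂_{k+1}):

  H_0: rank C_0 − rank ∂_1 = 8 − 6 = 2, and the invariant factors of ∂_1 are all 1, so H_0 = Z^2.
  H_1: rank ker ∂_1 − rank ∂_2 = (13 − 6) − 6 = 1, and the invariant factors of ∂_2 are all 1, so H_1 = Z.
  H_2: rank ker ∂_2 − rank ∂_3 = (10 − 6) − 4 = 0, and the invariant factors of ∂_3 are all 1, so H_2 = 0.
  H_3: rank ker ∂_3 − rank ∂_4 = (5 − 4) − 0 = 1, and there is no ∂_4, so H_3 = Z.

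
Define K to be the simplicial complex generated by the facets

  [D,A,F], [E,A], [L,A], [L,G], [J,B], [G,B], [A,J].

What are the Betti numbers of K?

b_0 = 1, b_1 = 1, b_2 = 0.

We work with the vertex ordering A < B < D < E < F < G < J < L. The simplices of K, each written with vertices in increasing order, are:

  0-simplices (8): A, B, D, E, F, G, J, L
  1-simplices (9): AD, AE, AF, AJ, AL, BG, BJ, DF, GL
  2-simplices (1): ADF

so the chain groups are C_0 ≅ Z^8, C_1 ≅ Z^9, C_2 ≅ Z^1.

The boundary map ∂_1: C_1 → C_0 is given by ∂[p,q] = [q] − [p]. For instance
  ∂AL = L − A.
The resulting 8×9 matrix has rank 7, and its Smith normal form has invariant factors (1,1,1,1,1,1,1).

∂_2: C_2 → C_1 acts by ∂[p,q,r] = [q,r] − [p,r] + [p,q]. For instance
  ∂ADF = DF − AF + AD.
The resulting 9×1 matrix has rank 1, and its Smith normal form has invariant factors (1).

Now H_k = ker ∂_k / im ∂_{k+1}, so:

  H_0: rank C_0 − rank ∂_1 = 8 − 7 = 1, and the invariant factors of ∂_1 are all 1, so H_0 = Z.
  H_1: rank ker ∂_1 − rank ∂_2 = (9 − 7) − 1 = 1, and the invariant factors of ∂_2 are all 1, so H_1 = Z.
  H_2: rank ker ∂_2 − rank ∂_3 = (1 − 1) − 0 = 0, and there is no ∂_3, so H_2 = 0.

Hence the Betti numbers are b_0 = 1, b_1 = 1, b_2 = 0.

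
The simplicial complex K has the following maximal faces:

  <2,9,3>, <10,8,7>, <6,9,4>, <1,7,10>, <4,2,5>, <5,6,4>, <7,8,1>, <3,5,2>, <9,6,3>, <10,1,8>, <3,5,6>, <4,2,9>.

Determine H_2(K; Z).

H_2 ≅ Z^2.

Take the total order 1 < 2 < 3 < 4 < 5 < 6 < 7 < 8 < 9 < 10 on the vertex set. Then K (dimension 2) consists of the simplices:

  0-simplices (10): [1], [2], [3], [4], [5], [6], [7], [8], [9], [10]
  1-simplices (18): [1,7], [1,8], [1,10], [2,3], [2,4], [2,5], [2,9], [3,5], [3,6], [3,9], [4,5], [4,6], [4,9], [5,6], [6,9], [7,8], [7,10], [8,10]
  2-simplices (12): [1,7,8], [1,7,10], [1,8,10], [2,3,5], [2,3,9], [2,4,5], [2,4,9], [3,5,6], [3,6,9], [4,5,6], [4,6,9], [7,8,10]

so the chain groups are C_0 ≅ Z^10, C_1 ≅ Z^18, C_2 ≅ Z^12.

The boundary map ∂_1: C_1 → C_0 is given by ∂[p,q] = [q] − [p].
This gives a 10×18 integer matrix of rank 8; reducing to Smith normal form yields diagonal entries (1,1,1,1,1,1,1,1).

∂_2: C_2 → C_1 sends each 2-simplex [p,q,r] to [q,r] − [p,r] + [p,q]. For instance
  ∂[2,4,9] = [4,9] − [2,9] + [2,4],
  ∂[2,3,9] = [3,9] − [2,9] + [2,3].
The resulting 18×12 matrix has rank 10, and its Smith normal form has invariant factors (1,1,1,1,1,1,1,1,1,1).

Now H_k = ker ∂_k / im ∂_{k+1}, so:

  H_2: rank ker ∂_2 − rank ∂_3 = (12 − 10) − 0 = 2, and there is no ∂_3, so H_2 = Z^2.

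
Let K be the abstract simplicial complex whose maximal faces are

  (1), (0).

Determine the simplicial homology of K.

H_0 ≅ Z^2.

We work with the vertex ordering 0 < 1. The simplices of K, each written with vertices in increasing order, are:

  0-simplices (2): [0], [1]

Hence C_0 ≅ Z^2.

Now H_k = ker ∂_k / im ∂_{k+1}, so:

  H_0: rank C_0 − rank ∂_1 = 2 − 0 = 2, and there is no ∂_1, so H_0 = Z^2.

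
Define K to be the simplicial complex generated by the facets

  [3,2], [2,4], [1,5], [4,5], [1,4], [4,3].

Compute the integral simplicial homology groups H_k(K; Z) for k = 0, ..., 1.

H_0 = Z,  H_1 = Z^2.

Fix the vertex order 1 < 2 < 3 < 4 < 5 and write every simplex with vertices in increasing order. Then dim K = 1 and the simplices of K are:

  0-simplices (5): [1], [2], [3], [4], [5]
  1-simplices (6): [1,4], [1,5], [2,3], [2,4], [3,4], [4,5]

so the chain groups are C_0 ≅ Z^5, C_1 ≅ Z^6.

Boundary ∂_1: C_1 → C_0 maps an edge to its endpoints' difference, ∂[p,q] = q − p. For instance
  ∂[4,5] = [5] − [4].
The resulting 5×6 matrix has rank 4, and its Smith normal form has invariant factors (1,1,1,1).

Reading off H_k = ker ∂_k / im ∂_{k+1}:

  H_0: rank C_0 − rank ∂_1 = 5 − 4 = 1, and the invariant factors of ∂_1 are all 1, so H_0 ≅ Z.
  H_1: rank ker ∂_1 − rank ∂_2 = (6 − 4) − 0 = 2, and there is no ∂_2, so H_1 ≅ Z^2.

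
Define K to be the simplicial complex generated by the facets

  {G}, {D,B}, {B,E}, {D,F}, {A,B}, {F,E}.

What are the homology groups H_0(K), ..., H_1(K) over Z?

Take the total order A < B < D < E < F < G on the vertex set. Then K (dimension 1) consists of the simplices:

  0-simplices (6): A, B, D, E, F, G
  1-simplices (5): AB, BD, BE, DF, EF

giving chain groups C_0 ≅ Z^6, C_1 ≅ Z^5.

The boundary map ∂_1: C_1 → C_0 sends each edge [p,q] (with p < q) to q − p.
This gives a 6×5 integer matrix of rank 4; reducing to Smith normal form yields diagonal entries (1,1,1,1).

Computing H_k = (kernel of ∂_k) / (image of ∂_{k+1}):

  H_0: rank C_0 − rank ∂_1 = 6 − 4 = 2, and the invariant factors of ∂_1 are all 1, so H_0 ≅ Z^2.
  H_1: rank ker ∂_1 − rank ∂_2 = (5 − 4) − 0 = 1, and there is no ∂_2, so H_1 ≅ Z.

As a check, the Euler characteristic is 6 − 5 = 1, which agrees with 2 − 1 = 1.

H_0 = Z^2,  H_1 = Z.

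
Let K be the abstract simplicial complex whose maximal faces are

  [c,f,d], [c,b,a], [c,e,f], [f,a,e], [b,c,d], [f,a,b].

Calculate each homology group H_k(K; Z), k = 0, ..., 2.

H_0 = Z,  H_1 = Z,  H_2 = 0.

Fix the vertex order a < b < c < d < e < f and write every simplex with vertices in increasing order. Then dim K = 2 and the simplices of K are:

  0-simplices (6): a, b, c, d, e, f
  1-simplices (12): ab, ac, ae, af, bc, bd, bf, cd, ce, cf, df, ef
  2-simplices (6): abc, abf, aef, bcd, cdf, cef

Hence C_0 ≅ Z^6, C_1 ≅ Z^12, C_2 ≅ Z^6.

∂_1: C_1 → C_0 is given by ∂[p,q] = [q] − [p].
The 6×12 boundary matrix has rank 5 and Smith normal form diag(1,1,1,1,1).

Boundary ∂_2: C_2 → C_1 maps a triangle to the signed sum of its edges. For instance
  ∂cdf = df − cf + cd,
  ∂abc = bc − ac + ab.
The 12×6 boundary matrix has rank 6 and Smith normal form diag(1,1,1,1,1,1).

Now H_k = ker ∂_k / im ∂_{k+1}, so:

  H_0: rank C_0 − rank ∂_1 = 6 − 5 = 1, and the invariant factors of ∂_1 are all 1, so H_0 ≅ Z.
  H_1: rank ker ∂_1 − rank ∂_2 = (12 − 5) − 6 = 1, and the invariant factors of ∂_2 are all 1, so H_1 ≅ Z.
  H_2: rank ker ∂_2 − rank ∂_3 = (6 − 6) − 0 = 0, and there is no ∂_3, so H_2 ≅ 0.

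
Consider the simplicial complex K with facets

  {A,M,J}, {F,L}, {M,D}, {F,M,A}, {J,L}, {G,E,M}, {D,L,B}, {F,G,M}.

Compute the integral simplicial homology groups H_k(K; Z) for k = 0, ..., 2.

H_0 = Z,  H_1 = Z^2,  H_2 = 0.

Take the total order A < B < D < E < F < G < J < L < M on the vertex set. Then K (dimension 2) consists of the simplices:

  0-simplices (9): A, B, D, E, F, G, J, L, M
  1-simplices (15): AF, AJ, AM, BD, BL, DL, DM, EG, EM, FG, FL, FM, GM, JL, JM
  2-simplices (5): AFM, AJM, BDL, EGM, FGM

so the chain groups are C_0 ≅ Z^9, C_1 ≅ Z^15, C_2 ≅ Z^5.

∂_1: C_1 → C_0 sends each edge [p,q] (with p < q) to q − p.
As a 9×15 matrix over Z this has rank 8, with invariant factors (1,1,1,1,1,1,1,1).

∂_2: C_2 → C_1 sends each 2-simplex [p,q,r] to [q,r] − [p,r] + [p,q]. For instance
  ∂AFM = FM − AM + AF,
  ∂FGM = GM − FM + FG.
The resulting 15×5 matrix has rank 5, and its Smith normal form has invariant factors (1,1,1,1,1).

Computing H_k = (kernel of ∂_k) / (image of ∂_{k+1}):

  H_0: rank C_0 − rank ∂_1 = 9 − 8 = 1, and the invariant factors of ∂_1 are all 1, so H_0 = Z.
  H_1: rank ker ∂_1 − rank ∂_2 = (15 − 8) − 5 = 2, and the invariant factors of ∂_2 are all 1, so H_1 = Z^2.
  H_2: rank ker ∂_2 − rank ∂_3 = (5 − 5) − 0 = 0, and there is no ∂_3, so H_2 = 0.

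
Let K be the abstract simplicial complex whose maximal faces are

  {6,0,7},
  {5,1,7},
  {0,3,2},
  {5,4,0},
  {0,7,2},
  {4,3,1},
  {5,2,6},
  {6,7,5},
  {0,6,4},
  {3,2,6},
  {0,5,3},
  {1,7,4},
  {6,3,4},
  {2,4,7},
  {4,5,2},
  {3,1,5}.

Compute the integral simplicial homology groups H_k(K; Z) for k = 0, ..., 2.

H_0 ≅ Z,  H_1 ≅ Z^2,  H_2 ≅ Z.

Take the total order 0 < 1 < 2 < 3 < 4 < 5 < 6 < 7 on the vertex set. Then K (dimension 2) consists of the simplices:

  0-simplices (8): [0], [1], [2], [3], [4], [5], [6], [7]
  1-simplices (24): (24 of them)
  2-simplices (16): [0,2,3], [0,2,7], [0,3,5], [0,4,5], [0,4,6], [0,6,7], [1,3,4], [1,3,5], [1,4,7], [1,5,7], [2,3,6], [2,4,5], [2,4,7], [2,5,6], [3,4,6], [5,6,7]

so the chain groups are C_0 ≅ Z^8, C_1 ≅ Z^24, C_2 ≅ Z^16.

Boundary ∂_1: C_1 → C_0 sends each edge [p,q] (with p < q) to q − p. For instance
  ∂[0,4] = [4] − [0].
This gives a 8×24 integer matrix of rank 7; reducing to Smith normal form yields diagonal entries (1,1,1,1,1,1,1).

The boundary map ∂_2: C_2 → C_1 acts by ∂[p,q,r] = [q,r] − [p,r] + [p,q]. For instance
  ∂[0,4,5] = [4,5] − [0,5] + [0,4],
  ∂[0,3,5] = [3,5] − [0,5] + [0,3].
This gives a 24×16 integer matrix of rank 15; reducing to Smith normal form yields diagonal entries (1,1,1,1,1,1,1,1,1,1,1,1,1,1,1).

Computing H_k = (kernel of ∂_k) / (image of ∂_{k+1}):

  H_0: rank C_0 − rank ∂_1 = 8 − 7 = 1, and the invariant factors of ∂_1 are all 1, so H_0 = Z.
  H_1: rank ker ∂_1 − rank ∂_2 = (24 − 7) − 15 = 2, and the invariant factors of ∂_2 are all 1, so H_1 = Z^2.
  H_2: rank ker ∂_2 − rank ∂_3 = (16 − 15) − 0 = 1, and there is no ∂_3, so H_2 = Z.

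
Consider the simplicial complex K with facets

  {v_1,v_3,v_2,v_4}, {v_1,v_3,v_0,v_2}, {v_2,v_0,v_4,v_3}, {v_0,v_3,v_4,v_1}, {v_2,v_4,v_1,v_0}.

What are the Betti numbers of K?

b_0 = 1, b_1 = 0, b_2 = 0, b_3 = 1.

We work with the vertex ordering v_0 < v_1 < v_2 < v_3 < v_4. The simplices of K, each written with vertices in increasing order, are:

  0-simplices (5): [v_0], [v_1], [v_2], [v_3], [v_4]
  1-simplices (10): [v_0,v_1], [v_0,v_2], [v_0,v_3], [v_0,v_4], [v_1,v_2], [v_1,v_3], [v_1,v_4], [v_2,v_3], [v_2,v_4], [v_3,v_4]
  2-simplices (10): [v_0,v_1,v_2], [v_0,v_1,v_3], [v_0,v_1,v_4], [v_0,v_2,v_3], [v_0,v_2,v_4], [v_0,v_3,v_4], [v_1,v_2,v_3], [v_1,v_2,v_4], [v_1,v_3,v_4], [v_2,v_3,v_4]
  3-simplices (5): [v_0,v_1,v_2,v_3], [v_0,v_1,v_2,v_4], [v_0,v_1,v_3,v_4], [v_0,v_2,v_3,v_4], [v_1,v_2,v_3,v_4]

Hence C_0 ≅ Z^5, C_1 ≅ Z^10, C_2 ≅ Z^10, C_3 ≅ Z^5.

∂_1: C_1 → C_0 is given by ∂[p,q] = [q] − [p].
The resulting 5×10 matrix has rank 4, and its Smith normal form has invariant factors (1,1,1,1).

Boundary ∂_2: C_2 → C_1 acts by ∂[p,q,r] = [q,r] − [p,r] + [p,q]. For instance
  ∂[v_0,v_2,v_4] = [v_2,v_4] − [v_0,v_4] + [v_0,v_2],
  ∂[v_0,v_3,v_4] = [v_3,v_4] − [v_0,v_4] + [v_0,v_3].
The resulting 10×10 matrix has rank 6, and its Smith normal form has invariant factors (1,1,1,1,1,1).

The boundary map ∂_3: C_3 → C_2 sends each 3-simplex σ to the alternating sum Σ_i (−1)^i (σ with its i-th vertex removed). For instance
  ∂[v_1,v_2,v_3,v_4] = [v_2,v_3,v_4] − [v_1,v_3,v_4] + [v_1,v_2,v_4] − [v_1,v_2,v_3],
  ∂[v_0,v_1,v_2,v_4] = [v_1,v_2,v_4] − [v_0,v_2,v_4] + [v_0,v_1,v_4] − [v_0,v_1,v_2].
This gives a 10×5 integer matrix of rank 4; reducing to Smith normal form yields diagonal entries (1,1,1,1).

From H_k ≅ ker(∂_k) / im(∂_{k+1}) we obtain:

  H_0: rank C_0 − rank ∂_1 = 5 − 4 = 1, and the invariant factors of ∂_1 are all 1, so H_0 ≅ Z.
  H_1: rank ker ∂_1 − rank ∂_2 = (10 − 4) − 6 = 0, and the invariant factors of ∂_2 are all 1, so H_1 ≅ 0.
  H_2: rank ker ∂_2 − rank ∂_3 = (10 − 6) − 4 = 0, and the invariant factors of ∂_3 are all 1, so H_2 ≅ 0.
  H_3: rank ker ∂_3 − rank ∂_4 = (5 − 4) − 0 = 1, and there is no ∂_4, so H_3 ≅ Z.

As a check, the Euler characteristic is 5 − 10 + 10 − 5 = 0, which agrees with 1 − 0 + 0 − 1 = 0.
(K is a triangulation of the 3-sphere S^3.)

Hence the Betti numbers are b_0 = 1, b_1 = 0, b_2 = 0, b_3 = 1.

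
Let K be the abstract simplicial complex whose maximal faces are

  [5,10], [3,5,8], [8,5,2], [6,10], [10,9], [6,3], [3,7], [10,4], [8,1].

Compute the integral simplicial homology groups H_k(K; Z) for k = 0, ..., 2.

We work with the vertex ordering 1 < 2 < 3 < 4 < 5 < 6 < 7 < 8 < 9 < 10. The simplices of K, each written with vertices in increasing order, are:

  0-simplices (10): [1], [2], [3], [4], [5], [6], [7], [8], [9], [10]
  1-simplices (12): [1,8], [2,5], [2,8], [3,5], [3,6], [3,7], [3,8], [4,10], [5,8], [5,10], [6,10], [9,10]
  2-simplices (2): [2,5,8], [3,5,8]

so the chain groups are C_0 ≅ Z^10, C_1 ≅ Z^12, C_2 ≅ Z^2.

Boundary ∂_1: C_1 → C_0 is given by ∂[p,q] = [q] − [p].
As a 10×12 matrix over Z this has rank 9, with invariant factors (1,1,1,1,1,1,1,1,1).

The boundary map ∂_2: C_2 → C_1 acts by ∂[p,q,r] = [q,r] − [p,r] + [p,q]. For instance
  ∂[3,5,8] = [5,8] − [3,8] + [3,5],
  ∂[2,5,8] = [5,8] − [2,8] + [2,5].
The 12×2 boundary matrix has rank 2 and Smith normal form diag(1,1).

Computing H_k = (kernel of ∂_k) / (image of ∂_{k+1}):

  H_0: rank C_0 − rank ∂_1 = 10 − 9 = 1, and the invariant factors of ∂_1 are all 1, so H_0 ≅ Z.
  H_1: rank ker ∂_1 − rank ∂_2 = (12 − 9) − 2 = 1, and the invariant factors of ∂_2 are all 1, so H_1 ≅ Z.
  H_2: rank ker ∂_2 − rank ∂_3 = (2 − 2) − 0 = 0, and there is no ∂_3, so H_2 ≅ 0.

H_0 = Z,  H_1 = Z,  H_2 = 0.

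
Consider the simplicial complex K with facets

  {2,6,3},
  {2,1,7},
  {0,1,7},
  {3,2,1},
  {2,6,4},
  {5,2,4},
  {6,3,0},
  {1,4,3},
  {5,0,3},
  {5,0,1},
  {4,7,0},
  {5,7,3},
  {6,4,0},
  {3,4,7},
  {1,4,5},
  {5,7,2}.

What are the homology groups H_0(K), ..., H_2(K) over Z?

H_0 = Z,  H_1 = Z^2,  H_2 = Z.

Take the total order 0 < 1 < 2 < 3 < 4 < 5 < 6 < 7 on the vertex set. Then K (dimension 2) consists of the simplices:

  0-simplices (8): [0], [1], [2], [3], [4], [5], [6], [7]
  1-simplices (24): (24 of them)
  2-simplices (16): [0,1,5], [0,1,7], [0,3,5], [0,3,6], [0,4,6], [0,4,7], [1,2,3], [1,2,7], [1,3,4], [1,4,5], [2,3,6], [2,4,5], [2,4,6], [2,5,7], [3,4,7], [3,5,7]

giving chain groups C_0 ≅ Z^8, C_1 ≅ Z^24, C_2 ≅ Z^16.

∂_1: C_1 → C_0 maps an edge to its endpoints' difference, ∂[p,q] = q − p. For instance
  ∂[2,7] = [7] − [2].
The resulting 8×24 matrix has rank 7, and its Smith normal form has invariant factors (1,1,1,1,1,1,1).

∂_2: C_2 → C_1 acts by ∂[p,q,r] = [q,r] − [p,r] + [p,q]. For instance
  ∂[2,3,6] = [3,6] − [2,6] + [2,3],
  ∂[1,4,5] = [4,5] − [1,5] + [1,4].
The resulting 24×16 matrix has rank 15, and its Smith normal form has invariant factors (1,1,1,1,1,1,1,1,1,1,1,1,1,1,1).

Computing H_k = (kernel of ∂_k) / (image of ∂_{k+1}):

  H_0: rank C_0 − rank ∂_1 = 8 − 7 = 1, and the invariant factors of ∂_1 are all 1, so H_0 ≅ Z.
  H_1: rank ker ∂_1 − rank ∂_2 = (24 − 7) − 15 = 2, and the invariant factors of ∂_2 are all 1, so H_1 ≅ Z^2.
  H_2: rank ker ∂_2 − rank ∂_3 = (16 − 15) − 0 = 1, and there is no ∂_3, so H_2 ≅ Z.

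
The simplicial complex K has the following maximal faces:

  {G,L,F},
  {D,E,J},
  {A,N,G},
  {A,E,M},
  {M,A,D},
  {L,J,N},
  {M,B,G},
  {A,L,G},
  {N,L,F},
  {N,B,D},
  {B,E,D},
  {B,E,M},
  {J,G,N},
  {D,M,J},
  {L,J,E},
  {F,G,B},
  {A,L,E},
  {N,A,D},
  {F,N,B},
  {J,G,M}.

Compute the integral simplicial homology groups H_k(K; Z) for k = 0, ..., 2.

H_0 ≅ Z,  H_1 ≅ Z ⊕ Z_2,  H_2 = 0.

Take the total order A < B < D < E < F < G < J < L < M < N on the vertex set. Then K (dimension 2) consists of the simplices:

  0-simplices (10): A, B, D, E, F, G, J, L, M, N
  1-simplices (30): AD, AE, AG, AL, AM, AN, BD, BE, BF, BG, BM, BN, DE, DJ, DM, DN, EJ, EL, EM, FG, FL, FN, GJ, GL, GM, GN, JL, JM, JN, LN
  2-simplices (20): ADM, ADN, AEL, AEM, AGL, AGN, BDE, BDN, BEM, BFG, BFN, BGM, DEJ, DJM, EJL, FGL, FLN, GJM, GJN, JLN

giving chain groups C_0 ≅ Z^10, C_1 ≅ Z^30, C_2 ≅ Z^20.

∂_1: C_1 → C_0 is given by ∂[p,q] = [q] − [p].
The resulting 10×30 matrix has rank 9, and its Smith normal form has invariant factors (1,1,1,1,1,1,1,1,1).

The boundary map ∂_2: C_2 → C_1 maps a triangle to the signed sum of its edges. For instance
  ∂BFN = FN − BN + BF,
  ∂DJM = JM − DM + DJ.
The 30×20 boundary matrix has rank 20 and Smith normal form diag(1,1,1,1,1,1,1,1,1,1,1,1,1,1,1,1,1,1,1,2).

Computing H_k = (kernel of ∂_k) / (image of ∂_{k+1}):

  H_0: rank C_0 − rank ∂_1 = 10 − 9 = 1, and the invariant factors of ∂_1 are all 1, so H_0 = Z.
  H_1: rank ker ∂_1 − rank ∂_2 = (30 − 9) − 20 = 1, and ∂_2 has invariant factor 2 > 1, so H_1 = Z ⊕ Z_2.
  H_2: rank ker ∂_2 − rank ∂_3 = (20 − 20) − 0 = 0, and there is no ∂_3, so H_2 = 0.

As a check, the Euler characteristic is 10 − 30 + 20 = 0, which agrees with 1 − 1 + 0 = 0.
(K is a triangulation of the Klein bottle.)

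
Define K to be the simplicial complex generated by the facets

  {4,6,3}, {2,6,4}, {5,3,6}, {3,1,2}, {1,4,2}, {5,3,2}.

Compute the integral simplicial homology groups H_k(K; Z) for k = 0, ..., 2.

Take the total order 1 < 2 < 3 < 4 < 5 < 6 on the vertex set. Then K (dimension 2) consists of the simplices:

  0-simplices (6): [1], [2], [3], [4], [5], [6]
  1-simplices (12): [1,2], [1,3], [1,4], [2,3], [2,4], [2,5], [2,6], [3,4], [3,5], [3,6], [4,6], [5,6]
  2-simplices (6): [1,2,3], [1,2,4], [2,3,5], [2,4,6], [3,4,6], [3,5,6]

so the chain groups are C_0 ≅ Z^6, C_1 ≅ Z^12, C_2 ≅ Z^6.

The boundary map ∂_1: C_1 → C_0 is given by ∂[p,q] = [q] − [p].
This gives a 6×12 integer matrix of rank 5; reducing to Smith normal form yields diagonal entries (1,1,1,1,1).

Boundary ∂_2: C_2 → C_1 maps a triangle to the signed sum of its edges. For instance
  ∂[3,4,6] = [4,6] − [3,6] + [3,4],
  ∂[2,4,6] = [4,6] − [2,6] + [2,4].
This gives a 12×6 integer matrix of rank 6; reducing to Smith normal form yields diagonal entries (1,1,1,1,1,1).

From H_k ≅ ker(∂_k) / im(∂_{k+1}) we obtain:

  H_0: rank C_0 − rank ∂_1 = 6 − 5 = 1, and the invariant factors of ∂_1 are all 1, so H_0 ≅ Z.
  H_1: rank ker ∂_1 − rank ∂_2 = (12 − 5) − 6 = 1, and the invariant factors of ∂_2 are all 1, so H_1 ≅ Z.
  H_2: rank ker ∂_2 − rank ∂_3 = (6 − 6) − 0 = 0, and there is no ∂_3, so H_2 ≅ 0.

As a check, the Euler characteristic is 6 − 12 + 6 = 0, which agrees with 1 − 1 + 0 = 0.

H_0 ≅ Z,  H_1 ≅ Z,  H_2 = 0.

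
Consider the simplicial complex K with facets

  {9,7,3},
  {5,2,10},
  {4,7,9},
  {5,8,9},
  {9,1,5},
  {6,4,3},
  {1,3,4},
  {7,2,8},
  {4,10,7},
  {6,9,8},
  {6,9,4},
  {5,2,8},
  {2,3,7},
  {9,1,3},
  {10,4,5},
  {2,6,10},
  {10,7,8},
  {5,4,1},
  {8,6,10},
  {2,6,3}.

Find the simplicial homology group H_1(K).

We work with the vertex ordering 1 < 2 < 3 < 4 < 5 < 6 < 7 < 8 < 9 < 10. The simplices of K, each written with vertices in increasing order, are:

  0-simplices (10): [1], [2], [3], [4], [5], [6], [7], [8], [9], [10]
  1-simplices (30): (30 of them)
  2-simplices (20): (20 of them)

giving chain groups C_0 ≅ Z^10, C_1 ≅ Z^30, C_2 ≅ Z^20.

∂_1: C_1 → C_0 is given by ∂[p,q] = [q] − [p].
The 10×30 boundary matrix has rank 9 and Smith normal form diag(1,1,1,1,1,1,1,1,1).

Boundary ∂_2: C_2 → C_1 maps a triangle to the signed sum of its edges. For instance
  ∂[2,7,8] = [7,8] − [2,8] + [2,7],
  ∂[2,5,8] = [5,8] − [2,8] + [2,5].
As a 30×20 matrix over Z this has rank 20, with invariant factors (1,1,1,1,1,1,1,1,1,1,1,1,1,1,1,1,1,1,1,2).

Reading off H_k = ker ∂_k / im ∂_{k+1}:

  H_1: rank ker ∂_1 − rank ∂_2 = (30 − 9) − 20 = 1, and ∂_2 has invariant factor 2 > 1, so H_1 ≅ Z ⊕ Z/2Z.

H_1 ≅ Z ⊕ Z/2Z.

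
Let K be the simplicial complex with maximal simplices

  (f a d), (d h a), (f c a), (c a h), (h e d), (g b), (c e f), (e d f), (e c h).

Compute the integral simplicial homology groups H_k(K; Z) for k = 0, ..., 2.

H_0 ≅ Z^2,  H_1 = 0,  H_2 ≅ Z.

K has 8 vertices, 13 edges, 8 triangles.
rank ∂_0 = 0, rank ∂_1 = 6 ⇒ b_0 = 8 − 0 − 6 = 2; all invariant factors of ∂_1 are 1 so no torsion. So H_0 = Z^2.
rank ∂_1 = 6, rank ∂_2 = 7 ⇒ b_1 = 13 − 6 − 7 = 0; all invariant factors of ∂_2 are 1 so no torsion. So H_1 = 0.
rank ∂_2 = 7, rank ∂_3 = 0 ⇒ b_2 = 8 − 7 − 0 = 1. So H_2 = Z.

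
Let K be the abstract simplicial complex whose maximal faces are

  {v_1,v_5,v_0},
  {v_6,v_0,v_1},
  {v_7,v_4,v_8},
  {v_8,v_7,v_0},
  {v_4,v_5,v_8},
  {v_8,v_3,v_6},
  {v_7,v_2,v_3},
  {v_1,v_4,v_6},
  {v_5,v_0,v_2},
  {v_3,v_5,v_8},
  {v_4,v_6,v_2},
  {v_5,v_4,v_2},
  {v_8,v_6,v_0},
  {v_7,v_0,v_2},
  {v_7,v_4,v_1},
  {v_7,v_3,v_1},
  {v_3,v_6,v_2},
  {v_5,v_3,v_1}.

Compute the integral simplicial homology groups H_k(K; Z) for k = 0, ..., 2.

H_0 = Z,  H_1 = Z^2,  H_2 = Z.

Order the vertices as v_0 < v_1 < v_2 < v_3 < v_4 < v_5 < v_6 < v_7 < v_8. Listing each simplex with vertices in this order, K has dimension 2 with simplices:

  0-simplices (9): [v_0], [v_1], [v_2], [v_3], [v_4], [v_5], [v_6], [v_7], [v_8]
  1-simplices (27): (27 of them)
  2-simplices (18): (18 of them)

giving chain groups C_0 ≅ Z^9, C_1 ≅ Z^27, C_2 ≅ Z^18.

Boundary ∂_1: C_1 → C_0 maps an edge to its endpoints' difference, ∂[p,q] = q − p.
This gives a 9×27 integer matrix of rank 8; reducing to Smith normal form yields diagonal entries (1,1,1,1,1,1,1,1).

Boundary ∂_2: C_2 → C_1 acts by ∂[p,q,r] = [q,r] − [p,r] + [p,q]. For instance
  ∂[v_2,v_4,v_5] = [v_4,v_5] − [v_2,v_5] + [v_2,v_4],
  ∂[v_0,v_2,v_7] = [v_2,v_7] − [v_0,v_7] + [v_0,v_2].
The 27×18 boundary matrix has rank 17 and Smith normal form diag(1,1,1,1,1,1,1,1,1,1,1,1,1,1,1,1,1).

Now H_k = ker ∂_k / im ∂_{k+1}, so:

  H_0: rank C_0 − rank ∂_1 = 9 − 8 = 1, and the invariant factors of ∂_1 are all 1, so H_0 = Z.
  H_1: rank ker ∂_1 − rank ∂_2 = (27 − 8) − 17 = 2, and the invariant factors of ∂_2 are all 1, so H_1 = Z^2.
  H_2: rank ker ∂_2 − rank ∂_3 = (18 − 17) − 0 = 1, and there is no ∂_3, so H_2 = Z.

As a check, the Euler characteristic is 9 − 27 + 18 = 0, which agrees with 1 − 2 + 1 = 0.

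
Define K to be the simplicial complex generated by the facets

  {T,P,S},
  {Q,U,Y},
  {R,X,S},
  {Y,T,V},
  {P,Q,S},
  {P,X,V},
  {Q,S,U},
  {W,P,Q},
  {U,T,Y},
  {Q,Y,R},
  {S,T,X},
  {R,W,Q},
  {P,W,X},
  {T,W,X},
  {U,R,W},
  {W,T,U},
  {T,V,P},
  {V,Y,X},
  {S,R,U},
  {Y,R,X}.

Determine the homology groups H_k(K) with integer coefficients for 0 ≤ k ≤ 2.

H_0 ≅ Z,  H_1 ≅ Z ⊕ Z/2Z,  H_2 = 0.

Take the total order P < Q < R < S < T < U < V < W < X < Y on the vertex set. Then K (dimension 2) consists of the simplices:

  0-simplices (10): P, Q, R, S, T, U, V, W, X, Y
  1-simplices (30): PQ, PS, PT, PV, PW, PX, QR, QS, QU, QW, QY, RS, RU, RW, RX, RY, ST, SU, SX, TU, TV, TW, TX, TY, UW, UY, VX, VY, WX, XY
  2-simplices (20): PQS, PQW, PST, PTV, PVX, PWX, QRW, QRY, QSU, QUY, RSU, RSX, RUW, RXY, STX, TUW, TUY, TVY, TWX, VXY

giving chain groups C_0 ≅ Z^10, C_1 ≅ Z^30, C_2 ≅ Z^20.

Boundary ∂_1: C_1 → C_0 sends each edge [p,q] (with p < q) to q − p. For instance
  ∂TW = W − T.
The 10×30 boundary matrix has rank 9 and Smith normal form diag(1,1,1,1,1,1,1,1,1).

∂_2: C_2 → C_1 acts by ∂[p,q,r] = [q,r] − [p,r] + [p,q]. For instance
  ∂PWX = WX − PX + PW,
  ∂RSX = SX − RX + RS.
The resulting 30×20 matrix has rank 20, and its Smith normal form has invariant factors (1,1,1,1,1,1,1,1,1,1,1,1,1,1,1,1,1,1,1,2).

From H_k ≅ ker(∂_k) / im(∂_{k+1}) we obtain:

  H_0: rank C_0 − rank ∂_1 = 10 − 9 = 1, and the invariant factors of ∂_1 are all 1, so H_0 ≅ Z.
  H_1: rank ker ∂_1 − rank ∂_2 = (30 − 9) − 20 = 1, and ∂_2 has invariant factor 2 > 1, so H_1 ≅ Z ⊕ Z/2Z.
  H_2: rank ker ∂_2 − rank ∂_3 = (20 − 20) − 0 = 0, and there is no ∂_3, so H_2 ≅ 0.

(K is a triangulation of the Klein bottle.)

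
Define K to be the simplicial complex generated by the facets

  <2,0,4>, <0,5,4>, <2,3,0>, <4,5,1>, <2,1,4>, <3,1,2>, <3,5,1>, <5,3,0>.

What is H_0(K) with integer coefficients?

We work with the vertex ordering 0 < 1 < 2 < 3 < 4 < 5. The simplices of K, each written with vertices in increasing order, are:

  0-simplices (6): [0], [1], [2], [3], [4], [5]
  1-simplices (12): [0,2], [0,3], [0,4], [0,5], [1,2], [1,3], [1,4], [1,5], [2,3], [2,4], [3,5], [4,5]
  2-simplices (8): [0,2,3], [0,2,4], [0,3,5], [0,4,5], [1,2,3], [1,2,4], [1,3,5], [1,4,5]

giving chain groups C_0 ≅ Z^6, C_1 ≅ Z^12, C_2 ≅ Z^8.

∂_1: C_1 → C_0 is given by ∂[p,q] = [q] − [p]. For instance
  ∂[0,4] = [4] − [0].
This gives a 6×12 integer matrix of rank 5; reducing to Smith normal form yields diagonal entries (1,1,1,1,1).

The boundary map ∂_2: C_2 → C_1 sends each 2-simplex [p,q,r] to [q,r] − [p,r] + [p,q]. For instance
  ∂[0,2,3] = [2,3] − [0,3] + [0,2],
  ∂[0,4,5] = [4,5] − [0,5] + [0,4].
This gives a 12×8 integer matrix of rank 7; reducing to Smith normal form yields diagonal entries (1,1,1,1,1,1,1).

Computing H_k = (kernel of ∂_k) / (image of ∂_{k+1}):

  H_0: rank C_0 − rank ∂_1 = 6 − 5 = 1, and the invariant factors of ∂_1 are all 1, so H_0 ≅ Z.

H_0 = Z.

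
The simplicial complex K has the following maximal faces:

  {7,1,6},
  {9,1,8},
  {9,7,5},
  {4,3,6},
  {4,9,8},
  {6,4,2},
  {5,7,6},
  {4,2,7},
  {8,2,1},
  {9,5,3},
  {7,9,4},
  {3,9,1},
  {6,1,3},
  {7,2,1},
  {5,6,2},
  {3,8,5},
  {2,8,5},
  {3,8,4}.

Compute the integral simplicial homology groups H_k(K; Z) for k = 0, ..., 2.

We work with the vertex ordering 1 < 2 < 3 < 4 < 5 < 6 < 7 < 8 < 9. The simplices of K, each written with vertices in increasing order, are:

  0-simplices (9): [1], [2], [3], [4], [5], [6], [7], [8], [9]
  1-simplices (27): (27 of them)
  2-simplices (18): [1,2,7], [1,2,8], [1,3,6], [1,3,9], [1,6,7], [1,8,9], [2,4,6], [2,4,7], [2,5,6], [2,5,8], [3,4,6], [3,4,8], [3,5,8], [3,5,9], [4,7,9], [4,8,9], [5,6,7], [5,7,9]

Hence C_0 ≅ Z^9, C_1 ≅ Z^27, C_2 ≅ Z^18.

∂_1: C_1 → C_0 maps an edge to its endpoints' difference, ∂[p,q] = q − p. For instance
  ∂[1,6] = [6] − [1].
This gives a 9×27 integer matrix of rank 8; reducing to Smith normal form yields diagonal entries (1,1,1,1,1,1,1,1).

The boundary map ∂_2: C_2 → C_1 maps a triangle to the signed sum of its edges. For instance
  ∂[5,7,9] = [7,9] − [5,9] + [5,7],
  ∂[1,2,8] = [2,8] − [1,8] + [1,2].
This gives a 27×18 integer matrix of rank 18; reducing to Smith normal form yields diagonal entries (1,1,1,1,1,1,1,1,1,1,1,1,1,1,1,1,1,2).

Computing H_k = (kernel of ∂_k) / (image of ∂_{k+1}):

  H_0: rank C_0 − rank ∂_1 = 9 − 8 = 1, and the invariant factors of ∂_1 are all 1, so H_0 ≅ Z.
  H_1: rank ker ∂_1 − rank ∂_2 = (27 − 8) − 18 = 1, and ∂_2 has invariant factor 2 > 1, so H_1 ≅ Z ⊕ Z_2.
  H_2: rank ker ∂_2 − rank ∂_3 = (18 − 18) − 0 = 0, and there is no ∂_3, so H_2 ≅ 0.

As a check, the Euler characteristic is 9 − 27 + 18 = 0, which agrees with 1 − 1 + 0 = 0.
(K is a triangulation of the Klein bottle.)

H_0 = Z,  H_1 = Z ⊕ Z_2,  H_2 = 0.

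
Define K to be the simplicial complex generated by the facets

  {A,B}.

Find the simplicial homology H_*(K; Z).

Fix the vertex order A < B and write every simplex with vertices in increasing order. Then dim K = 1 and the simplices of K are:

  0-simplices (2): A, B
  1-simplices (1): AB

giving chain groups C_0 ≅ Z^2, C_1 ≅ Z^1.

The boundary map ∂_1: C_1 → C_0 maps an edge to its endpoints' difference, ∂[p,q] = q − p. For instance
  ∂AB = B − A.
The 2×1 boundary matrix has rank 1 and Smith normal form diag(1).

Reading off H_k = ker ∂_k / im ∂_{k+1}:

  H_0: rank C_0 − rank ∂_1 = 2 − 1 = 1, and the invariant factors of ∂_1 are all 1, so H_0 = Z.
  H_1: rank ker ∂_1 − rank ∂_2 = (1 − 1) − 0 = 0, and there is no ∂_2, so H_1 = 0.

As a check, the Euler characteristic is 2 − 1 = 1, which agrees with 1 − 0 = 1.

H_0 = Z,  H_1 = 0.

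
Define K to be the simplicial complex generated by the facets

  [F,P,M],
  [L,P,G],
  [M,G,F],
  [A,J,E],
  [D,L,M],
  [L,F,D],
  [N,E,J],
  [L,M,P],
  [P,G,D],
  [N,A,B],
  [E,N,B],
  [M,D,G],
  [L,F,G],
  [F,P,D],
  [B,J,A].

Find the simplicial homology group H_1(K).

H_1 = Z ⊕ Z/2.

Fix the vertex order A < B < D < E < F < G < J < L < M < N < P and write every simplex with vertices in increasing order. Then dim K = 2 and the simplices of K are:

  0-simplices (11): A, B, D, E, F, G, J, L, M, N, P
  1-simplices (25): AB, AE, AJ, AN, BE, BJ, BN, DF, DG, DL, DM, DP, EJ, EN, FG, FL, FM, FP, GL, GM, GP, JN, LM, LP, MP
  2-simplices (15): ABJ, ABN, AEJ, BEN, DFL, DFP, DGM, DGP, DLM, EJN, FGL, FGM, FMP, GLP, LMP

giving chain groups C_0 ≅ Z^11, C_1 ≅ Z^25, C_2 ≅ Z^15.

∂_1: C_1 → C_0 maps an edge to its endpoints' difference, ∂[p,q] = q − p. For instance
  ∂FM = M − F.
The 11×25 boundary matrix has rank 9 and Smith normal form diag(1,1,1,1,1,1,1,1,1).

∂_2: C_2 → C_1 maps a triangle to the signed sum of its edges. For instance
  ∂FMP = MP − FP + FM,
  ∂DLM = LM − DM + DL.
The resulting 25×15 matrix has rank 15, and its Smith normal form has invariant factors (1,1,1,1,1,1,1,1,1,1,1,1,1,1,2).

From H_k ≅ ker(∂_k) / im(∂_{k+1}) we obtain:

  H_1: rank ker ∂_1 − rank ∂_2 = (25 − 9) − 15 = 1, and ∂_2 has invariant factor 2 > 1, so H_1 ≅ Z ⊕ Z/2.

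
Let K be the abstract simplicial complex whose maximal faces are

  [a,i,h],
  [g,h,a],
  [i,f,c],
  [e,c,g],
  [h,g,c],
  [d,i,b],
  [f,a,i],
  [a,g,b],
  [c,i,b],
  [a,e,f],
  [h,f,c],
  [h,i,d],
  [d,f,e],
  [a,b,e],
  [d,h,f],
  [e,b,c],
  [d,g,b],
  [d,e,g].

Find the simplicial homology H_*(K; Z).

Fix the vertex order a < b < c < d < e < f < g < h < i and write every simplex with vertices in increasing order. Then dim K = 2 and the simplices of K are:

  0-simplices (9): a, b, c, d, e, f, g, h, i
  1-simplices (27): ab, ae, af, ag, ah, ai, bc, bd, be, bg, bi, ce, cf, cg, ch, ci, de, df, dg, dh, di, ef, eg, fh, fi, gh, hi
  2-simplices (18): abe, abg, aef, afi, agh, ahi, bce, bci, bdg, bdi, ceg, cfh, cfi, cgh, def, deg, dfh, dhi

Hence C_0 ≅ Z^9, C_1 ≅ Z^27, C_2 ≅ Z^18.

∂_1: C_1 → C_0 is given by ∂[p,q] = [q] − [p].
As a 9×27 matrix over Z this has rank 8, with invariant factors (1,1,1,1,1,1,1,1).

Boundary ∂_2: C_2 → C_1 sends each 2-simplex [p,q,r] to [q,r] − [p,r] + [p,q]. For instance
  ∂bce = ce − be + bc,
  ∂abg = bg − ag + ab.
The 27×18 boundary matrix has rank 18 and Smith normal form diag(1,1,1,1,1,1,1,1,1,1,1,1,1,1,1,1,1,2).

Now H_k = ker ∂_k / im ∂_{k+1}, so:

  H_0: rank C_0 − rank ∂_1 = 9 − 8 = 1, and the invariant factors of ∂_1 are all 1, so H_0 ≅ Z.
  H_1: rank ker ∂_1 − rank ∂_2 = (27 − 8) − 18 = 1, and ∂_2 has invariant factor 2 > 1, so H_1 ≅ Z ⊕ Z/2Z.
  H_2: rank ker ∂_2 − rank ∂_3 = (18 − 18) − 0 = 0, and there is no ∂_3, so H_2 ≅ 0.

(K is a triangulation of the Klein bottle.)

H_0 = Z,  H_1 = Z ⊕ Z/2Z,  H_2 = 0.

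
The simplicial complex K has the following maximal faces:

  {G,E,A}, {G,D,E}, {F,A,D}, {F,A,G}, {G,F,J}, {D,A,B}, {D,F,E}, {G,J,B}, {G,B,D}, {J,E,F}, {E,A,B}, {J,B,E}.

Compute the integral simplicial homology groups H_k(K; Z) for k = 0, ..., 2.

H_0 = Z,  H_1 = Z/2Z,  H_2 = 0.

K has 7 vertices, 18 edges, 12 triangles.
rank ∂_0 = 0, rank ∂_1 = 6 ⇒ b_0 = 7 − 0 − 6 = 1; all invariant factors of ∂_1 are 1 so no torsion. So H_0 ≅ Z.
rank ∂_1 = 6, rank ∂_2 = 12 ⇒ b_1 = 18 − 6 − 12 = 0; ∂_2 has invariant factor(s) [2] giving torsion. So H_1 ≅ Z/2Z.
rank ∂_2 = 12, rank ∂_3 = 0 ⇒ b_2 = 12 − 12 − 0 = 0. So H_2 ≅ 0.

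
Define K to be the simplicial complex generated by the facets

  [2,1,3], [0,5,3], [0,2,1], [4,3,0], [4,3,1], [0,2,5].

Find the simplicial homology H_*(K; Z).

H_0 = Z,  H_1 = Z,  H_2 = 0.

K has 6 vertices, 12 edges, 6 triangles.
rank ∂_0 = 0, rank ∂_1 = 5 ⇒ b_0 = 6 − 0 − 5 = 1; all invariant factors of ∂_1 are 1 so no torsion. So H_0 ≅ Z.
rank ∂_1 = 5, rank ∂_2 = 6 ⇒ b_1 = 12 − 5 − 6 = 1; all invariant factors of ∂_2 are 1 so no torsion. So H_1 ≅ Z.
rank ∂_2 = 6, rank ∂_3 = 0 ⇒ b_2 = 6 − 6 − 0 = 0. So H_2 ≅ 0.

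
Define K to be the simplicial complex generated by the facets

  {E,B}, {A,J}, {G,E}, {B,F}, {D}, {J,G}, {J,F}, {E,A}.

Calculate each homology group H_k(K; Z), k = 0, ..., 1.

H_0 = Z^2,  H_1 = Z^2.

Fix the vertex order A < B < D < E < F < G < J and write every simplex with vertices in increasing order. Then dim K = 1 and the simplices of K are:

  0-simplices (7): A, B, D, E, F, G, J
  1-simplices (7): AE, AJ, BE, BF, EG, FJ, GJ

Hence C_0 ≅ Z^7, C_1 ≅ Z^7.

∂_1: C_1 → C_0 sends each edge [p,q] (with p < q) to q − p. For instance
  ∂FJ = J − F.
As a 7×7 matrix over Z this has rank 5, with invariant factors (1,1,1,1,1).

Computing H_k = (kernel of ∂_k) / (image of ∂_{k+1}):

  H_0: rank C_0 − rank ∂_1 = 7 − 5 = 2, and the invariant factors of ∂_1 are all 1, so H_0 = Z^2.
  H_1: rank ker ∂_1 − rank ∂_2 = (7 − 5) − 0 = 2, and there is no ∂_2, so H_1 = Z^2.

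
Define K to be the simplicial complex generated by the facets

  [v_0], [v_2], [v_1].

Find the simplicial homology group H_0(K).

Take the total order v_0 < v_1 < v_2 on the vertex set. Then K (dimension 0) consists of the simplices:

  0-simplices (3): [v_0], [v_1], [v_2]

giving chain groups C_0 ≅ Z^3.

From H_k ≅ ker(∂_k) / im(∂_{k+1}) we obtain:

  H_0: rank C_0 − rank ∂_1 = 3 − 0 = 3, and there is no ∂_1, so H_0 = Z^3.

H_0 ≅ Z^3.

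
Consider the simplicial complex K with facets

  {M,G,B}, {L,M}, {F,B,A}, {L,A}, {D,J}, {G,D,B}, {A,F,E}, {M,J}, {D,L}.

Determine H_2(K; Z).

Order the vertices as A < B < D < E < F < G < J < L < M. Listing each simplex with vertices in this order, K has dimension 2 with simplices:

  0-simplices (9): A, B, D, E, F, G, J, L, M
  1-simplices (15): AB, AE, AF, AL, BD, BF, BG, BM, DG, DJ, DL, EF, GM, JM, LM
  2-simplices (4): ABF, AEF, BDG, BGM

giving chain groups C_0 ≅ Z^9, C_1 ≅ Z^15, C_2 ≅ Z^4.

∂_1: C_1 → C_0 is given by ∂[p,q] = [q] − [p]. For instance
  ∂LM = M − L.
This gives a 9×15 integer matrix of rank 8; reducing to Smith normal form yields diagonal entries (1,1,1,1,1,1,1,1).

∂_2: C_2 → C_1 sends each 2-simplex [p,q,r] to [q,r] − [p,r] + [p,q]. For instance
  ∂ABF = BF − AF + AB,
  ∂AEF = EF − AF + AE.
As a 15×4 matrix over Z this has rank 4, with invariant factors (1,1,1,1).

Reading off H_k = ker ∂_k / im ∂_{k+1}:

  H_2: rank ker ∂_2 − rank ∂_3 = (4 − 4) − 0 = 0, and there is no ∂_3, so H_2 ≅ 0.

H_2 ≅ 0.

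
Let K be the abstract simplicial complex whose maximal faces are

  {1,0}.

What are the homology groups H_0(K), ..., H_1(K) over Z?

H_0 ≅ Z,  H_1 = 0.

Take the total order 0 < 1 on the vertex set. Then K (dimension 1) consists of the simplices:

  0-simplices (2): [0], [1]
  1-simplices (1): [0,1]

giving chain groups C_0 ≅ Z^2, C_1 ≅ Z^1.

Boundary ∂_1: C_1 → C_0 is given by ∂[p,q] = [q] − [p].
The resulting 2×1 matrix has rank 1, and its Smith normal form has invariant factors (1).

Computing H_k = (kernel of ∂_k) / (image of ∂_{k+1}):

  H_0: rank C_0 − rank ∂_1 = 2 − 1 = 1, and the invariant factors of ∂_1 are all 1, so H_0 = Z.
  H_1: rank ker ∂_1 − rank ∂_2 = (1 − 1) − 0 = 0, and there is no ∂_2, so H_1 = 0.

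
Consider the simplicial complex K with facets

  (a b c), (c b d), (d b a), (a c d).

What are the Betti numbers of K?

b_0 = 1, b_1 = 0, b_2 = 1.

Order the vertices as a < b < c < d. Listing each simplex with vertices in this order, K has dimension 2 with simplices:

  0-simplices (4): a, b, c, d
  1-simplices (6): ab, ac, ad, bc, bd, cd
  2-simplices (4): abc, abd, acd, bcd

Hence C_0 ≅ Z^4, C_1 ≅ Z^6, C_2 ≅ Z^4.

The boundary map ∂_1: C_1 → C_0 maps an edge to its endpoints' difference, ∂[p,q] = q − p.
This gives a 4×6 integer matrix of rank 3; reducing to Smith normal form yields diagonal entries (1,1,1).

The boundary map ∂_2: C_2 → C_1 acts by ∂[p,q,r] = [q,r] − [p,r] + [p,q]. For instance
  ∂abd = bd − ad + ab,
  ∂bcd = cd − bd + bc.
The resulting 6×4 matrix has rank 3, and its Smith normal form has invariant factors (1,1,1).

From H_k ≅ ker(∂_k) / im(∂_{k+1}) we obtain:

  H_0: rank C_0 − rank ∂_1 = 4 − 3 = 1, and the invariant factors of ∂_1 are all 1, so H_0 = Z.
  H_1: rank ker ∂_1 − rank ∂_2 = (6 − 3) − 3 = 0, and the invariant factors of ∂_2 are all 1, so H_1 = 0.
  H_2: rank ker ∂_2 − rank ∂_3 = (4 − 3) − 0 = 1, and there is no ∂_3, so H_2 = Z.

As a check, the Euler characteristic is 4 − 6 + 4 = 2, which agrees with 1 − 0 + 1 = 2.

Hence the Betti numbers are b_0 = 1, b_1 = 0, b_2 = 1.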